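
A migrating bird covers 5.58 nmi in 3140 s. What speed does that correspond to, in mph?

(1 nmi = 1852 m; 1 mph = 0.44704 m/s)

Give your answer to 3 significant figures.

7.36 mph

5.58 nmi × 1852 → 10334.2 m
v = d / t = 10334.2 m / 3140 s = 3.29115 m/s
3.29115 m/s ÷ (0.44704 m/s/mph) = 7.36209 mph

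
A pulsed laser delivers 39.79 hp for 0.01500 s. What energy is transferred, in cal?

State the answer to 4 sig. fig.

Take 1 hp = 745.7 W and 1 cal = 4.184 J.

106.4 cal

39.79 hp × 745.7 → 29671.4 W
E = P × t = 29671.4 W × 0.015 s = 445.071 J
445.071 J ÷ (4.184 J/cal) = 106.375 cal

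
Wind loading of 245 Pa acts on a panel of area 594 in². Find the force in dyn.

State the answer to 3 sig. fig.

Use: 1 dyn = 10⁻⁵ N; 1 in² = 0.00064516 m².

594 in² × 0.00064516 → 0.383225 m²
F = P × A = 245 Pa × 0.383225 m² = 93.8901 N
93.8901 N ÷ (10⁻⁵ N/dyn) = 9.38901×10⁶ dyn

9.39×10⁶ dyn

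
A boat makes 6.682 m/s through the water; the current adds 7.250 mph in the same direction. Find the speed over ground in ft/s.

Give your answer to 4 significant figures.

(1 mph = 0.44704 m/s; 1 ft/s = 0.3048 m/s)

6.682 m/s (already m/s)
7.250 mph × 0.44704 = 3.24104 m/s
Total: 6.682 + 3.24104 = 9.92304 m/s
In ft/s: 9.92304 / 0.3048 = 32.5559 ft/s

32.56 ft/s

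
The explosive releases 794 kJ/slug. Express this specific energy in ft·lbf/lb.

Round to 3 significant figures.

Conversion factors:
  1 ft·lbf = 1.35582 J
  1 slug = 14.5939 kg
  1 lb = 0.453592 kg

794 kJ/slug × 1000 J/kJ ÷ 14.5939 kg/slug = 54406.3 J/kg
54406.3 J/kg ÷ 1.35582 J/ft·lbf × 0.453592 kg/lb = 18201.7 ft·lbf/lb

1.82×10⁴ ft·lbf/lb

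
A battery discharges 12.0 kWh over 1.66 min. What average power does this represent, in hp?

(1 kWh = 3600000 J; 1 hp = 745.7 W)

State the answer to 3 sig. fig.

12.0 kWh × 3600000 = 4.32×10⁷ J
1.66 min × 60 = 99.6 s
P = E / t = 4.32×10⁷ J / 99.6 s = 433735 W
433735 W ÷ (745.7 W/hp) = 581.648 hp

582 hp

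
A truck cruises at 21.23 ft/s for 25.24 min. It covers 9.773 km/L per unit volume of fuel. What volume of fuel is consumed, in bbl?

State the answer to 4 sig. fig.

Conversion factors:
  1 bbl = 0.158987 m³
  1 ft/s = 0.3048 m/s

0.006307 bbl

21.23 ft/s → 6.4709 m/s
25.24 min → 1514.4 s
d = v × t = 6.4709 × 1514.4 = 9799.53 m
9.773 km/L → 9.773×10⁶ m/m³
V = d / (distance per unit fuel) = 9799.53 / 9.773×10⁶ = 0.00100271 m³
In bbl: 0.00100271 / 0.158987 = 0.00630687 bbl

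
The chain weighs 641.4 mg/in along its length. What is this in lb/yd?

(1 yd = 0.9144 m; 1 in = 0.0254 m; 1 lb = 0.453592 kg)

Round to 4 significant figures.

641.4 mg/in × 10⁻⁶ kg/mg ÷ 0.0254 m/in = 0.025252 kg/m
0.025252 kg/m ÷ 0.453592 kg/lb × 0.9144 m/yd = 0.0509057 lb/yd

0.05091 lb/yd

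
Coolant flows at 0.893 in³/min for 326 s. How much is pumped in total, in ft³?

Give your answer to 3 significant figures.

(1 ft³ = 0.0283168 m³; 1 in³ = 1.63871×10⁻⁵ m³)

0.893 in³/min → 2.43895×10⁻⁷ m³/s
V = Q × t = 2.43895×10⁻⁷ × 326 = 7.95098×10⁻⁵ m³
In ft³: 7.95098×10⁻⁵ / 0.0283168 = 0.00280787 ft³

0.00281 ft³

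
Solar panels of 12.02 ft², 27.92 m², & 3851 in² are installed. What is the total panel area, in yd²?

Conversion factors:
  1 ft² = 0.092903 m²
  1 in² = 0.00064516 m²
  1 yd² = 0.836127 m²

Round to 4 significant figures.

37.70 yd²

12.02 ft² × 0.092903 → 1.11669 m²
27.92 m² (already m²)
3851 in² × 0.00064516 → 2.48451 m²
Total: 1.11669 + 27.92 + 2.48451 = 31.5212 m²
In yd²: 31.5212 / 0.836127 = 37.6991 yd²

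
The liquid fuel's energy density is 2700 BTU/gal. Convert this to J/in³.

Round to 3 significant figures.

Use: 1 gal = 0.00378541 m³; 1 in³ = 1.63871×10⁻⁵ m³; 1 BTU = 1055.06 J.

2700 BTU/gal × 1055.06 J/BTU ÷ 0.00378541 m³/gal = 7.52537×10⁸ J/m³
7.52537×10⁸ J/m³ × 1.63871×10⁻⁵ m³/in³ = 12331.9 J/in³

1.23×10⁴ J/in³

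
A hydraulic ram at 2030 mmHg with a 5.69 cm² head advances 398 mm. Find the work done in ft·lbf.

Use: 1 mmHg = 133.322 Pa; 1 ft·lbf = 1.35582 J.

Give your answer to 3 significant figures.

2030 mmHg → 270644 Pa
5.69 cm² → 5.69×10⁻⁴ m²
F = P × A = 270644 × 5.69×10⁻⁴ = 153.996 N
398 mm → 0.398 m
W = F × d = 153.996 × 0.398 = 61.2904 J
In ft·lbf: 61.2904 / 1.35582 = 45.2054 ft·lbf

45.2 ft·lbf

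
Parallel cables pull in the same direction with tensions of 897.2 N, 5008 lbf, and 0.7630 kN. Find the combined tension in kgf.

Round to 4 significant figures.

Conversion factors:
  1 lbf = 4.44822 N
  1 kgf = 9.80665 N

2441 kgf

897.2 N (already N)
5008 lbf × 4.44822 = 22276.7 N
0.7630 kN × 1000 = 763 N
Sum: 897.2 + 22276.7 + 763 = 23936.9 N
In kgf: 23936.9 / 9.80665 = 2440.88 kgf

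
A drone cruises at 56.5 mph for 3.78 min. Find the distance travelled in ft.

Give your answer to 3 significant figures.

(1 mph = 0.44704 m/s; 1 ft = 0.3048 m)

1.88×10⁴ ft

56.5 mph × 0.44704 = 25.2578 m/s
3.78 min × 60 = 226.8 s
d = v × t = 25.2578 m/s × 226.8 s = 5728.47 m
5728.47 m ÷ (0.3048 m/ft) = 18794.2 ft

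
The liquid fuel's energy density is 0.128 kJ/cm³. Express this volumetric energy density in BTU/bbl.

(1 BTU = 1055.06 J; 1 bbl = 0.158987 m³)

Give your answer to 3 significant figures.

0.128 kJ/cm³ × 1000 J/kJ ÷ 10⁻⁶ m³/cm³ = 1.28×10⁸ J/m³
1.28×10⁸ J/m³ ÷ 1055.06 J/BTU × 0.158987 m³/bbl = 19288.3 BTU/bbl

1.93×10⁴ BTU/bbl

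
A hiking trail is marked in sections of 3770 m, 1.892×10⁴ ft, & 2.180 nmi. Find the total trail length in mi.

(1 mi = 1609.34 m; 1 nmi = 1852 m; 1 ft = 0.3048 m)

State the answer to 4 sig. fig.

3770 m (already m)
1.892×10⁴ ft × 0.3048 → 5766.82 m
2.180 nmi × 1852 → 4037.36 m
Total: 3770 + 5766.82 + 4037.36 = 13574.2 m
In mi: 13574.2 / 1609.34 = 8.43464 mi

8.435 mi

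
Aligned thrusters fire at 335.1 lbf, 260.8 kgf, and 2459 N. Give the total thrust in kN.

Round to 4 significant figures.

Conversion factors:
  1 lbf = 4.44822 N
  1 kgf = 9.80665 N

6.507 kN

335.1 lbf × 4.44822 = 1490.6 N
260.8 kgf × 9.80665 = 2557.57 N
2459 N (already N)
Combined: 1490.6 + 2557.57 + 2459 = 6507.17 N
In kN: 6507.17 / 1000 = 6.50717 kN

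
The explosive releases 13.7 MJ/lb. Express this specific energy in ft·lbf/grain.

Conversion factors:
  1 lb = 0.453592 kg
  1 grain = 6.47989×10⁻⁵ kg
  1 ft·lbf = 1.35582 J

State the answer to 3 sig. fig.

1440 ft·lbf/grain

13.7 MJ/lb × 1000000 J/MJ ÷ 0.453592 kg/lb = 3.02034×10⁷ J/kg
3.02034×10⁷ J/kg ÷ 1.35582 J/ft·lbf × 6.47989×10⁻⁵ kg/grain = 1443.52 ft·lbf/grain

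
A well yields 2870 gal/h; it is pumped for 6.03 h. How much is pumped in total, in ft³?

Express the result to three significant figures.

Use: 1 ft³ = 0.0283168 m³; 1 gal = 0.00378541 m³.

2310 ft³

2870 gal/h → 0.00301781 m³/s
6.03 h → 21708 s
V = Q × t = 0.00301781 × 21708 = 65.5106 m³
In ft³: 65.5106 / 0.0283168 = 2313.49 ft³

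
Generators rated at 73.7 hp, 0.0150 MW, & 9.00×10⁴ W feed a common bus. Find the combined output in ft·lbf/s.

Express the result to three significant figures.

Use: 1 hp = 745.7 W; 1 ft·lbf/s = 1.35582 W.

73.7 hp × 745.7 = 54958.1 W
0.0150 MW × 1000000 = 15000 W
9.00×10⁴ W (already W)
Combined: 54958.1 + 15000 + 90000 = 159958 W
In ft·lbf/s: 159958 / 1.35582 = 117979 ft·lbf/s

1.18×10⁵ ft·lbf/s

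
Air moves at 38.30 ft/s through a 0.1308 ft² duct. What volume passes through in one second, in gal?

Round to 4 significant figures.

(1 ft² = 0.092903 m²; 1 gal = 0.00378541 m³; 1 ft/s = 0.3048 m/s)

38.30 ft/s × 0.3048 = 11.6738 m/s
0.1308 ft² × 0.092903 = 0.0121517 m²
V = v × A × t = 11.6738 m/s × 0.0121517 m² × 1 s = 0.141857 m³
0.141857 m³ ÷ (0.00378541 m³/gal) = 37.4747 gal

37.47 gal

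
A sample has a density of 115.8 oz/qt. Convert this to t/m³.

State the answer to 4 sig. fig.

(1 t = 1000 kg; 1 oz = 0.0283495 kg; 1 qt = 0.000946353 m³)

3.469 t/m³

115.8 oz/qt × 0.0283495 kg/oz ÷ 0.000946353 m³/qt = 3468.97 kg/m³
3468.97 kg/m³ ÷ 1000 kg/t = 3.46897 t/m³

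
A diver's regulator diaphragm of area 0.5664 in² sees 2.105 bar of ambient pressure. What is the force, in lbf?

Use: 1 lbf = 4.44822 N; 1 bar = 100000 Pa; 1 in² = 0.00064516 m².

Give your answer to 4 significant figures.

17.29 lbf

2.105 bar × 100000 = 210500 Pa
0.5664 in² × 0.00064516 = 3.65419×10⁻⁴ m²
F = P × A = 210500 Pa × 3.65419×10⁻⁴ m² = 76.9207 N
76.9207 N ÷ (4.44822 N/lbf) = 17.2925 lbf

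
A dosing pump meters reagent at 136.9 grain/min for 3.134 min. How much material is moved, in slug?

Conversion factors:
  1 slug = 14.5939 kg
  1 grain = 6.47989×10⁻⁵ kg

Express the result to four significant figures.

136.9 grain/min → 1.47849×10⁻⁴ kg/s
3.134 min → 188.04 s
m = ṁ × t = 1.47849×10⁻⁴ × 188.04 = 0.0278015 kg
In slug: 0.0278015 / 14.5939 = 0.00190501 slug

0.001905 slug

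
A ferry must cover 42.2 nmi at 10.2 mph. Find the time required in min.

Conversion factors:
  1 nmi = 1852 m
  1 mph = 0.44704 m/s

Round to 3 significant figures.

42.2 nmi × 1852 → 78154.4 m
10.2 mph × 0.44704 → 4.55981 m/s
t = d / v = 78154.4 m / 4.55981 m/s = 17139.8 s
17139.8 s ÷ (60 s/min) = 285.663 min

286 min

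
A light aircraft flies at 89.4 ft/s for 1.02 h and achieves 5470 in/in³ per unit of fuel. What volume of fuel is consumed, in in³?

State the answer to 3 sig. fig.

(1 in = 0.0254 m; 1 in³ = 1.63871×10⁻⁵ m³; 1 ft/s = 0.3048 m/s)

89.4 ft/s → 27.2491 m/s
1.02 h → 3672 s
d = v × t = 27.2491 × 3672 = 100059 m
5470 in/in³ → 8.4785×10⁶ m/m³
V = d / (distance per unit fuel) = 100059 / 8.4785×10⁶ = 0.0118015 m³
In in³: 0.0118015 / 1.63871×10⁻⁵ = 720.17 in³

720 in³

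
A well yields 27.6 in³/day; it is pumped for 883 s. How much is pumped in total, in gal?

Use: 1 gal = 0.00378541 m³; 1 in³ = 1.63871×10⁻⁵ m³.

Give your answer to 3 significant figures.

0.00122 gal

27.6 in³/day → 5.23477×10⁻⁹ m³/s
V = Q × t = 5.23477×10⁻⁹ × 883 = 4.6223×10⁻⁶ m³
In gal: 4.6223×10⁻⁶ / 0.00378541 = 0.00122108 gal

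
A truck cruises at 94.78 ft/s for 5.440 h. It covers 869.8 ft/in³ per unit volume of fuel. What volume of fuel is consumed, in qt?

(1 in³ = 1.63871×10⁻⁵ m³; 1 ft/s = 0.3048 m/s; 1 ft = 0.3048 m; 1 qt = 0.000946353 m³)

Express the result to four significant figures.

94.78 ft/s → 28.8889 m/s
5.440 h → 19584 s
d = v × t = 28.8889 × 19584 = 565760 m
869.8 ft/in³ → 1.61783×10⁷ m/m³
V = d / (distance per unit fuel) = 565760 / 1.61783×10⁷ = 0.0349703 m³
In qt: 0.0349703 / 0.000946353 = 36.9527 qt

36.95 qt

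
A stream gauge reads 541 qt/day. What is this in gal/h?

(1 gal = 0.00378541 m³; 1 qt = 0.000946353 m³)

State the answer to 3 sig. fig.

541 qt/day × 0.000946353 m³/qt ÷ 86400 s/day = 5.92566×10⁻⁶ m³/s
5.92566×10⁻⁶ m³/s ÷ 0.00378541 m³/gal × 3600 s/h = 5.63542 gal/h

5.64 gal/h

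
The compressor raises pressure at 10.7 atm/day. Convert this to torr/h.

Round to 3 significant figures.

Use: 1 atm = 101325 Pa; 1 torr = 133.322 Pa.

339 torr/h

10.7 atm/day × 101325 Pa/atm ÷ 86400 s/day = 12.5484 Pa/s
12.5484 Pa/s ÷ 133.322 Pa/torr × 3600 s/h = 338.836 torr/h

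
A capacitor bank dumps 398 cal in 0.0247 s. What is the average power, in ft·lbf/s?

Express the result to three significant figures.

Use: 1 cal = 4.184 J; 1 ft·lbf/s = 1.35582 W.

4.97×10⁴ ft·lbf/s

398 cal × 4.184 → 1665.23 J
P = E / t = 1665.23 J / 0.0247 s = 67418.2 W
67418.2 W ÷ (1.35582 W/ft·lbf/s) = 49725 ft·lbf/s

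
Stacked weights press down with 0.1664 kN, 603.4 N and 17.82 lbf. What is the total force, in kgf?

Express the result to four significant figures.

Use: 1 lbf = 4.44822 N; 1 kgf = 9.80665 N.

0.1664 kN × 1000 → 166.4 N
603.4 N (already N)
17.82 lbf × 4.44822 → 79.2673 N
Combined: 166.4 + 603.4 + 79.2673 = 849.067 N
In kgf: 849.067 / 9.80665 = 86.5807 kgf

86.58 kgf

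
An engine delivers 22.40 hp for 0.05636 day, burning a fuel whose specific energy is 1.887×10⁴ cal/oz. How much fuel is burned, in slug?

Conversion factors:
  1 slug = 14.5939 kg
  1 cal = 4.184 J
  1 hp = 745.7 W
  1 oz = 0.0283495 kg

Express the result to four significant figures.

22.40 hp → 16703.7 W
0.05636 day → 4869.5 s
E = P × t = 16703.7 × 4869.5 = 8.13387×10⁷ J
1.887×10⁴ cal/oz → 2.78495×10⁶ J/kg
m = E / e_s = 8.13387×10⁷ / 2.78495×10⁶ = 29.2065 kg
In slug: 29.2065 / 14.5939 = 2.00128 slug

2.001 slug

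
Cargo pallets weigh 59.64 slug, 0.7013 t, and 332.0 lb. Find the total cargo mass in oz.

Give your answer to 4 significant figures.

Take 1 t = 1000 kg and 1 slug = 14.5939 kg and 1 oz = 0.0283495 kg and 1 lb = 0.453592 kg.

6.075×10⁴ oz

59.64 slug × 14.5939 = 870.38 kg
0.7013 t × 1000 = 701.3 kg
332.0 lb × 0.453592 = 150.593 kg
Sum: 870.38 + 701.3 + 150.593 = 1722.27 kg
In oz: 1722.27 / 0.0283495 = 60751.3 oz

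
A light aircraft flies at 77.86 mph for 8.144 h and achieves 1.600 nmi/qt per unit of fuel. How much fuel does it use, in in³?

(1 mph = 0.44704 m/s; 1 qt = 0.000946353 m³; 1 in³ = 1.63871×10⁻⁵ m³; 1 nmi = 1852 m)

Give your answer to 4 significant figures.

77.86 mph → 34.8065 m/s
8.144 h → 29318.4 s
d = v × t = 34.8065 × 29318.4 = 1.02047×10⁶ m
1.600 nmi/qt → 3.13118×10⁶ m/m³
V = d / (distance per unit fuel) = 1.02047×10⁶ / 3.13118×10⁶ = 0.325906 m³
In in³: 0.325906 / 1.63871×10⁻⁵ = 19888 in³

1.989×10⁴ in³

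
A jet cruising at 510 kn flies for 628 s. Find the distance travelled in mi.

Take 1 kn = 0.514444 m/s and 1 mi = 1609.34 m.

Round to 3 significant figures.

102 mi

510 kn × 0.514444 → 262.366 m/s
d = v × t = 262.366 m/s × 628 s = 164766 m
164766 m ÷ (1609.34 m/mi) = 102.381 mi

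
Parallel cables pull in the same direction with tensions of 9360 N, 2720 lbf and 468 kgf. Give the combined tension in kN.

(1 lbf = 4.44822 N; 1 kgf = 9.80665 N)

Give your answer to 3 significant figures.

26.0 kN

9360 N (already N)
2720 lbf × 4.44822 = 12099.2 N
468 kgf × 9.80665 = 4589.51 N
Sum: 9360 + 12099.2 + 4589.51 = 26048.7 N
In kN: 26048.7 / 1000 = 26.0487 kN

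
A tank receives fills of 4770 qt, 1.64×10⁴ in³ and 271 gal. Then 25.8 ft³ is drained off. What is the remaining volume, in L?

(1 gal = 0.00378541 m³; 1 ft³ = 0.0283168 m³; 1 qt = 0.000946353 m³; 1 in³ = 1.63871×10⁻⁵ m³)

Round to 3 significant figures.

5080 L

4770 qt × 0.000946353 = 4.5141 m³
1.64×10⁴ in³ × 1.63871×10⁻⁵ = 0.268748 m³
271 gal × 0.00378541 = 1.02585 m³
25.8 ft³ × 0.0283168 = 0.730573 m³
Sum: 4.5141 + 0.268748 + 1.02585 − 0.730573 = 5.07812 m³
In L: 5.07812 / 0.001 = 5078.12 L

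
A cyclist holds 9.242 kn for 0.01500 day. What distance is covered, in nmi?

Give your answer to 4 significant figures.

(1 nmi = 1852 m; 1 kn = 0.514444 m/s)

9.242 kn × 0.514444 → 4.75449 m/s
0.01500 day × 86400 → 1296 s
d = v × t = 4.75449 m/s × 1296 s = 6161.82 m
6161.82 m ÷ (1852 m/nmi) = 3.32712 nmi

3.327 nmi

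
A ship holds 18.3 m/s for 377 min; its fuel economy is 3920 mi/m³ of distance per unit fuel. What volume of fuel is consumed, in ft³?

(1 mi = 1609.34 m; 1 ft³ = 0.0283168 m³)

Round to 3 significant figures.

2.32 ft³

377 min → 22620 s
d = v × t = 18.3 × 22620 = 413946 m
3920 mi/m³ → 6.30861×10⁶ m/m³
V = d / (distance per unit fuel) = 413946 / 6.30861×10⁶ = 0.065616 m³
In ft³: 0.065616 / 0.0283168 = 2.31721 ft³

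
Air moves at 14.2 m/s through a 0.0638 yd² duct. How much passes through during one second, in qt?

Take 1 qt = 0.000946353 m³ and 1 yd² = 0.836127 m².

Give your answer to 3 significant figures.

0.0638 yd² × 0.836127 = 0.0533449 m²
V = v × A × t = 14.2 m/s × 0.0533449 m² × 1 s = 0.757498 m³
0.757498 m³ ÷ (0.000946353 m³/qt) = 800.439 qt

800 qt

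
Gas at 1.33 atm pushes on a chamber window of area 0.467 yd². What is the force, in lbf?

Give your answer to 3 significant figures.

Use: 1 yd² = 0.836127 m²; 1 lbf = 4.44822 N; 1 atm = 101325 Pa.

1.18×10⁴ lbf

1.33 atm × 101325 → 134762 Pa
0.467 yd² × 0.836127 → 0.390471 m²
F = P × A = 134762 Pa × 0.390471 m² = 52620.7 N
52620.7 N ÷ (4.44822 N/lbf) = 11829.6 lbf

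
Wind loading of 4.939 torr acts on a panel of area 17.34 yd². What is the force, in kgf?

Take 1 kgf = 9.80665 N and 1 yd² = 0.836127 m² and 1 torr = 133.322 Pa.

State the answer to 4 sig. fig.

973.5 kgf

4.939 torr × 133.322 → 658.477 Pa
17.34 yd² × 0.836127 → 14.4984 m²
F = P × A = 658.477 Pa × 14.4984 m² = 9546.86 N
9546.86 N ÷ (9.80665 N/kgf) = 973.509 kgf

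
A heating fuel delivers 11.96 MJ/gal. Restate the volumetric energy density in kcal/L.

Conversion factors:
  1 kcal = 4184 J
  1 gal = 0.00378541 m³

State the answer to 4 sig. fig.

755.1 kcal/L

11.96 MJ/gal × 1000000 J/MJ ÷ 0.00378541 m³/gal = 3.1595×10⁹ J/m³
3.1595×10⁹ J/m³ ÷ 4184 J/kcal × 0.001 m³/L = 755.139 kcal/L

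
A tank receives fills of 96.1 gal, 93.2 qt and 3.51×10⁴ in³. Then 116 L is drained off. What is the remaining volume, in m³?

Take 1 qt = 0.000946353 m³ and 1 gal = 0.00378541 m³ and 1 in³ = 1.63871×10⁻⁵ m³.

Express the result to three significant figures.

96.1 gal × 0.00378541 → 0.363778 m³
93.2 qt × 0.000946353 → 0.0882001 m³
3.51×10⁴ in³ × 1.63871×10⁻⁵ → 0.575187 m³
116 L × 0.001 → 0.116 m³
Result: 0.363778 + 0.0882001 + 0.575187 − 0.116 = 0.911165 m³

0.911 m³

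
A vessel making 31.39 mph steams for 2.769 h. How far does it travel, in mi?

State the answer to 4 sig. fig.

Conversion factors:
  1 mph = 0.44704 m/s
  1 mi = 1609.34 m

86.92 mi

31.39 mph × 0.44704 → 14.0326 m/s
2.769 h × 3600 → 9968.4 s
d = v × t = 14.0326 m/s × 9968.4 s = 139883 m
139883 m ÷ (1609.34 m/mi) = 86.9195 mi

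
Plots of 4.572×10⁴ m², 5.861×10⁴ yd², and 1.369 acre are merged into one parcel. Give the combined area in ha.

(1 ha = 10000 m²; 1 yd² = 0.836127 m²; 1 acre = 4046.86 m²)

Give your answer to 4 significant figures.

4.572×10⁴ m² (already m²)
5.861×10⁴ yd² × 0.836127 = 49005.4 m²
1.369 acre × 4046.86 = 5540.15 m²
Sum: 45720 + 49005.4 + 5540.15 = 100266 m²
In ha: 100266 / 10000 = 10.0266 ha

10.03 ha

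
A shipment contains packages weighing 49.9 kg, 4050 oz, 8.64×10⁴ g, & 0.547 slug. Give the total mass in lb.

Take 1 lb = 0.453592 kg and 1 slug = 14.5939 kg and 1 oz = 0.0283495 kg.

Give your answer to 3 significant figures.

571 lb

49.9 kg (already kg)
4050 oz × 0.0283495 = 114.815 kg
8.64×10⁴ g × 0.001 = 86.4 kg
0.547 slug × 14.5939 = 7.98286 kg
Sum: 49.9 + 114.815 + 86.4 + 7.98286 = 259.098 kg
In lb: 259.098 / 0.453592 = 571.214 lb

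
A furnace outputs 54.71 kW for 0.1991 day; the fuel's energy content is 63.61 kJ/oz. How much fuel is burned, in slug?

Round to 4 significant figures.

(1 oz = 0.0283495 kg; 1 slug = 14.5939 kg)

28.74 slug

54.71 kW → 54710 W
0.1991 day → 17202.2 s
E = P × t = 54710 × 17202.2 = 9.41132×10⁸ J
63.61 kJ/oz → 2.24378×10⁶ J/kg
m = E / e_s = 9.41132×10⁸ / 2.24378×10⁶ = 419.44 kg
In slug: 419.44 / 14.5939 = 28.7408 slug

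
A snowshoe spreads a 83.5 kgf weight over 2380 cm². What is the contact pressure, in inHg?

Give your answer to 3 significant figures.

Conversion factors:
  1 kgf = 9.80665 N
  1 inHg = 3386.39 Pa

1.02 inHg

83.5 kgf × 9.80665 = 818.855 N
2380 cm² × 0.0001 = 0.238 m²
P = F / A = 818.855 N / 0.238 m² = 3440.57 Pa
3440.57 Pa ÷ (3386.39 Pa/inHg) = 1.016 inHg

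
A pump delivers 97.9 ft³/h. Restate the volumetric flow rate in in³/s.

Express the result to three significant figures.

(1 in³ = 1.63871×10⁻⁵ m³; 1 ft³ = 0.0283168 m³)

47.0 in³/s

97.9 ft³/h × 0.0283168 m³/ft³ ÷ 3600 s/h = 7.7006×10⁻⁴ m³/s
7.7006×10⁻⁴ m³/s ÷ 1.63871×10⁻⁵ m³/in³ = 46.9918 in³/s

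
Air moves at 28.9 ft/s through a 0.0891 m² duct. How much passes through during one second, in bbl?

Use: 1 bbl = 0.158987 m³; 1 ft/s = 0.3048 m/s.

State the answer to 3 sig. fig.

4.94 bbl

28.9 ft/s × 0.3048 = 8.80872 m/s
V = v × A × t = 8.80872 m/s × 0.0891 m² × 1 s = 0.784857 m³
0.784857 m³ ÷ (0.158987 m³/bbl) = 4.93661 bbl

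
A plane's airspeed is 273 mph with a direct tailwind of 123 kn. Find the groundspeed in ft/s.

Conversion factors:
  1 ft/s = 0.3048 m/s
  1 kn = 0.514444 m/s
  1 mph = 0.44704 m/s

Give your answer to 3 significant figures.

273 mph × 0.44704 = 122.042 m/s
123 kn × 0.514444 = 63.2766 m/s
Sum: 122.042 + 63.2766 = 185.319 m/s
In ft/s: 185.319 / 0.3048 = 608.002 ft/s

608 ft/s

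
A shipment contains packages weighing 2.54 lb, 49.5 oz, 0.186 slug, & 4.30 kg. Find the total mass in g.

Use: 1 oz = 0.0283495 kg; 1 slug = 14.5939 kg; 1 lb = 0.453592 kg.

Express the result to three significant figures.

9570 g

2.54 lb × 0.453592 → 1.15212 kg
49.5 oz × 0.0283495 → 1.4033 kg
0.186 slug × 14.5939 → 2.71447 kg
4.30 kg (already kg)
Total: 1.15212 + 1.4033 + 2.71447 + 4.3 = 9.56989 kg
In g: 9.56989 / 0.001 = 9569.89 g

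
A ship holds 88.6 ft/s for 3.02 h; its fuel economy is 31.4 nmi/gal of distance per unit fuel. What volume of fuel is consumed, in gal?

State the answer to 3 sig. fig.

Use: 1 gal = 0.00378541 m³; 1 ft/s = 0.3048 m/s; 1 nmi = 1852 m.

88.6 ft/s → 27.0053 m/s
3.02 h → 10872 s
d = v × t = 27.0053 × 10872 = 293602 m
31.4 nmi/gal → 1.53624×10⁷ m/m³
V = d / (distance per unit fuel) = 293602 / 1.53624×10⁷ = 0.0191117 m³
In gal: 0.0191117 / 0.00378541 = 5.04878 gal

5.05 gal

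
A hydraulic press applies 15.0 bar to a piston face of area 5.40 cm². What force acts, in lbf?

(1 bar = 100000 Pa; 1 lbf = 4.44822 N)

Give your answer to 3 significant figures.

182 lbf

15.0 bar × 100000 = 1.5×10⁶ Pa
5.40 cm² × 0.0001 = 5.4×10⁻⁴ m²
F = P × A = 1.5×10⁶ Pa × 5.4×10⁻⁴ m² = 810 N
810 N ÷ (4.44822 N/lbf) = 182.095 lbf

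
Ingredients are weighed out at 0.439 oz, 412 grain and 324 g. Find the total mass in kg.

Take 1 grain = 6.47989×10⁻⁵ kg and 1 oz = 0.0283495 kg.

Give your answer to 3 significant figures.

0.363 kg

0.439 oz × 0.0283495 → 0.0124454 kg
412 grain × 6.47989×10⁻⁵ → 0.0266971 kg
324 g × 0.001 → 0.324 kg
Combined: 0.0124454 + 0.0266971 + 0.324 = 0.363143 kg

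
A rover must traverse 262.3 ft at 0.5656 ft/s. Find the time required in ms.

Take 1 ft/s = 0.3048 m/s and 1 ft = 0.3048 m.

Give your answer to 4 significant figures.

4.638×10⁵ ms

262.3 ft × 0.3048 → 79.949 m
0.5656 ft/s × 0.3048 → 0.172395 m/s
t = d / v = 79.949 m / 0.172395 m/s = 463.755 s
463.755 s ÷ (0.001 s/ms) = 463755 ms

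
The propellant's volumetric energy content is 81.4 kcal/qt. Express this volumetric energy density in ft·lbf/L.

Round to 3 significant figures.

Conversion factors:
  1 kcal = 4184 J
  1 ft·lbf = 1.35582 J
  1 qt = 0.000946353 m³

81.4 kcal/qt × 4184 J/kcal ÷ 0.000946353 m³/qt = 3.59884×10⁸ J/m³
3.59884×10⁸ J/m³ ÷ 1.35582 J/ft·lbf × 0.001 m³/L = 265436 ft·lbf/L

2.65×10⁵ ft·lbf/L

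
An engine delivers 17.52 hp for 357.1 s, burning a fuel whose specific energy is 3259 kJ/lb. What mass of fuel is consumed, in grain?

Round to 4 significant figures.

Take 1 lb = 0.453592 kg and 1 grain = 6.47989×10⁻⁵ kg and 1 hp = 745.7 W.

1.002×10⁴ grain

17.52 hp → 13064.7 W
E = P × t = 13064.7 × 357.1 = 4.6654×10⁶ J
3259 kJ/lb → 7.18487×10⁶ J/kg
m = E / e_s = 4.6654×10⁶ / 7.18487×10⁶ = 0.649337 kg
In grain: 0.649337 / 6.47989×10⁻⁵ = 10020.8 grain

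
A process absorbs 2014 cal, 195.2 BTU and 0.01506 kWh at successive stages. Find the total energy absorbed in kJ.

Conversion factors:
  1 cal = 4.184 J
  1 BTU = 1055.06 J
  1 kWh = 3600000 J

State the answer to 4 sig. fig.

2014 cal × 4.184 = 8426.58 J
195.2 BTU × 1055.06 = 205948 J
0.01506 kWh × 3600000 = 54216 J
Combined: 8426.58 + 205948 + 54216 = 268591 J
In kJ: 268591 / 1000 = 268.591 kJ

268.6 kJ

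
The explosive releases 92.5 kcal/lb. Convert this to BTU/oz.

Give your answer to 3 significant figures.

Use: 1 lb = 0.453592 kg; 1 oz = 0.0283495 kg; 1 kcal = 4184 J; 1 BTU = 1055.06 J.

22.9 BTU/oz

92.5 kcal/lb × 4184 J/kcal ÷ 0.453592 kg/lb = 853234 J/kg
853234 J/kg ÷ 1055.06 J/BTU × 0.0283495 kg/oz = 22.9264 BTU/oz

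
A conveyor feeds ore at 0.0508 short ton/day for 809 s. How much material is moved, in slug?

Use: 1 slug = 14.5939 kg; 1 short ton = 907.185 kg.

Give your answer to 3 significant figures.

0.0296 slug

0.0508 short ton/day → 5.33391×10⁻⁴ kg/s
m = ṁ × t = 5.33391×10⁻⁴ × 809 = 0.431513 kg
In slug: 0.431513 / 14.5939 = 0.029568 slug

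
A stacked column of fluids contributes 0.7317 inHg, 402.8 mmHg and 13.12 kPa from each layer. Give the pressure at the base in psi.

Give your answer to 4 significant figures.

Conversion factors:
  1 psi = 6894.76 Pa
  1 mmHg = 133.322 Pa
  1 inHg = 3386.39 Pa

10.05 psi

0.7317 inHg × 3386.39 = 2477.82 Pa
402.8 mmHg × 133.322 = 53702.1 Pa
13.12 kPa × 1000 = 13120 Pa
Total: 2477.82 + 53702.1 + 13120 = 69299.9 Pa
In psi: 69299.9 / 6894.76 = 10.0511 psi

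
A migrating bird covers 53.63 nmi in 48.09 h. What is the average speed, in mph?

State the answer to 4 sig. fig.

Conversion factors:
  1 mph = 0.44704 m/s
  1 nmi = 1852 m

1.283 mph

53.63 nmi × 1852 → 99322.8 m
48.09 h × 3600 → 173124 s
v = d / t = 99322.8 m / 173124 s = 0.573709 m/s
0.573709 m/s ÷ (0.44704 m/s/mph) = 1.28335 mph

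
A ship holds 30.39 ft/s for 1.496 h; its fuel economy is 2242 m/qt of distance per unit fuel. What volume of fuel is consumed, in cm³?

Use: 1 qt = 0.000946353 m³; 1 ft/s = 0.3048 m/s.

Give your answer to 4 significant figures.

2.106×10⁴ cm³

30.39 ft/s → 9.26287 m/s
1.496 h → 5385.6 s
d = v × t = 9.26287 × 5385.6 = 49886.1 m
2242 m/qt → 2.36909×10⁶ m/m³
V = d / (distance per unit fuel) = 49886.1 / 2.36909×10⁶ = 0.0210571 m³
In cm³: 0.0210571 / 10⁻⁶ = 21057.1 cm³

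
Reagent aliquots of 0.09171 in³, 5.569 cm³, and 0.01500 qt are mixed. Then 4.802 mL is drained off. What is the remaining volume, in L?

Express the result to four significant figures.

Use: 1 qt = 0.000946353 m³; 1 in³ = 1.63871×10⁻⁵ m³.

0.01647 L

0.09171 in³ × 1.63871×10⁻⁵ = 1.50286×10⁻⁶ m³
5.569 cm³ × 10⁻⁶ = 5.569×10⁻⁶ m³
0.01500 qt × 0.000946353 = 1.41953×10⁻⁵ m³
4.802 mL × 10⁻⁶ = 4.802×10⁻⁶ m³
Net: 1.50286×10⁻⁶ + 5.569×10⁻⁶ + 1.41953×10⁻⁵ − 4.802×10⁻⁶ = 1.64652×10⁻⁵ m³
In L: 1.64652×10⁻⁵ / 0.001 = 0.0164652 L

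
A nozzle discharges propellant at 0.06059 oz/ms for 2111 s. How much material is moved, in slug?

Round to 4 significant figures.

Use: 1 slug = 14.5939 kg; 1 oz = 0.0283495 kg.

0.06059 oz/ms → 1.7177 kg/s
m = ṁ × t = 1.7177 × 2111 = 3626.06 kg
In slug: 3626.06 / 14.5939 = 248.464 slug

248.5 slug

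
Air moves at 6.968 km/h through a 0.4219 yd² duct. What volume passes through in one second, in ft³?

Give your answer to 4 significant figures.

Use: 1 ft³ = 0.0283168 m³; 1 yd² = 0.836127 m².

24.11 ft³

6.968 km/h × (1/3.6) = 1.93556 m/s
0.4219 yd² × 0.836127 = 0.352762 m²
V = v × A × t = 1.93556 m/s × 0.352762 m² × 1 s = 0.682792 m³
0.682792 m³ ÷ (0.0283168 m³/ft³) = 24.1126 ft³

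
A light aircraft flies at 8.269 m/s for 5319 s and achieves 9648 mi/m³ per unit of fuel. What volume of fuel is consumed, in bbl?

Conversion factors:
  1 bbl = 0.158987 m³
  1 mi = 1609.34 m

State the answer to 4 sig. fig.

d = v × t = 8.269 × 5319 = 43982.8 m
9648 mi/m³ → 1.55269×10⁷ m/m³
V = d / (distance per unit fuel) = 43982.8 / 1.55269×10⁷ = 0.00283268 m³
In bbl: 0.00283268 / 0.158987 = 0.0178171 bbl

0.01782 bbl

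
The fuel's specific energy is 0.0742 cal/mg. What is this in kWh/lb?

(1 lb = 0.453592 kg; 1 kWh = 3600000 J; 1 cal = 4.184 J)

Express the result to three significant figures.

0.0391 kWh/lb

0.0742 cal/mg × 4.184 J/cal ÷ 10⁻⁶ kg/mg = 310453 J/kg
310453 J/kg ÷ 3600000 J/kWh × 0.453592 kg/lb = 0.0391164 kWh/lb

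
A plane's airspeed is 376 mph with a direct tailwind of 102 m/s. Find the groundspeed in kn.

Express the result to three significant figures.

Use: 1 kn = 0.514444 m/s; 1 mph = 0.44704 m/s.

525 kn

376 mph × 0.44704 → 168.087 m/s
102 m/s (already m/s)
Total: 168.087 + 102 = 270.087 m/s
In kn: 270.087 / 0.514444 = 525.008 kn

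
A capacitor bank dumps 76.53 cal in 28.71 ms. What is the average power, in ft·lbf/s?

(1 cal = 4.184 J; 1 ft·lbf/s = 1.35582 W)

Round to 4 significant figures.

8226 ft·lbf/s

76.53 cal × 4.184 = 320.202 J
28.71 ms × 0.001 = 0.02871 s
P = E / t = 320.202 J / 0.02871 s = 11153 W
11153 W ÷ (1.35582 W/ft·lbf/s) = 8226.02 ft·lbf/s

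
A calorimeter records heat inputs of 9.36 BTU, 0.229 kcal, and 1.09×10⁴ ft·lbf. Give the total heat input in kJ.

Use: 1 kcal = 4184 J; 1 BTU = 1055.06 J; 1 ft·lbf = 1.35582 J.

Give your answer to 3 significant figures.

25.6 kJ

9.36 BTU × 1055.06 → 9875.36 J
0.229 kcal × 4184 → 958.136 J
1.09×10⁴ ft·lbf × 1.35582 → 14778.4 J
Sum: 9875.36 + 958.136 + 14778.4 = 25611.9 J
In kJ: 25611.9 / 1000 = 25.6119 kJ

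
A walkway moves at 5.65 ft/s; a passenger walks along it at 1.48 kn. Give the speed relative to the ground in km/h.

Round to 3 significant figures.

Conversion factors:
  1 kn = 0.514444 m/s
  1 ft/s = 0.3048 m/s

5.65 ft/s × 0.3048 = 1.72212 m/s
1.48 kn × 0.514444 = 0.761377 m/s
Sum: 1.72212 + 0.761377 = 2.4835 m/s
In km/h: 2.4835 / (1/3.6) = 8.9406 km/h

8.94 km/h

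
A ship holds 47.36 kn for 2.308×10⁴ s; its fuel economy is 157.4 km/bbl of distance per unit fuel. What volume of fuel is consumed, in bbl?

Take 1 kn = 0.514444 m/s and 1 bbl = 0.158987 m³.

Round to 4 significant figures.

47.36 kn → 24.3641 m/s
d = v × t = 24.3641 × 23080 = 562323 m
157.4 km/bbl → 990018 m/m³
V = d / (distance per unit fuel) = 562323 / 990018 = 0.567993 m³
In bbl: 0.567993 / 0.158987 = 3.57258 bbl

3.573 bbl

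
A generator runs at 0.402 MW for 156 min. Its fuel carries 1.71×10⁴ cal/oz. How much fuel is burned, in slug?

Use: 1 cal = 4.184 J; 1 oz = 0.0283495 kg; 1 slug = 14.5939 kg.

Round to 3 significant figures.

0.402 MW → 402000 W
156 min → 9360 s
E = P × t = 402000 × 9360 = 3.76272×10⁹ J
1.71×10⁴ cal/oz → 2.52373×10⁶ J/kg
m = E / e_s = 3.76272×10⁹ / 2.52373×10⁶ = 1490.94 kg
In slug: 1490.94 / 14.5939 = 102.162 slug

102 slug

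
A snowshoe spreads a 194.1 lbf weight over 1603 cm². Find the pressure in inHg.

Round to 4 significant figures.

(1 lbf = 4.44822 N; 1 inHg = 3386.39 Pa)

194.1 lbf × 4.44822 → 863.4 N
1603 cm² × 0.0001 → 0.1603 m²
P = F / A = 863.4 N / 0.1603 m² = 5386.15 Pa
5386.15 Pa ÷ (3386.39 Pa/inHg) = 1.59053 inHg

1.591 inHg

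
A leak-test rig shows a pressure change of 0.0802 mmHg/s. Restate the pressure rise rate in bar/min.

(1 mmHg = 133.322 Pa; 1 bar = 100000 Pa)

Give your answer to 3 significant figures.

0.0802 mmHg/s × 133.322 Pa/mmHg = 10.6924 Pa/s
10.6924 Pa/s ÷ 100000 Pa/bar × 60 s/min = 0.00641544 bar/min

0.00642 bar/min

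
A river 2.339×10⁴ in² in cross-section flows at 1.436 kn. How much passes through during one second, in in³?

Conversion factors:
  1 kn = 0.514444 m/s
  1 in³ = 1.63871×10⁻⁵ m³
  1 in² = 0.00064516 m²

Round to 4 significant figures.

1.436 kn × 0.514444 → 0.738742 m/s
2.339×10⁴ in² × 0.00064516 → 15.0903 m²
V = v × A × t = 0.738742 m/s × 15.0903 m² × 1 s = 11.1478 m³
11.1478 m³ ÷ (1.63871×10⁻⁵ m³/in³) = 680279 in³

6.803×10⁵ in³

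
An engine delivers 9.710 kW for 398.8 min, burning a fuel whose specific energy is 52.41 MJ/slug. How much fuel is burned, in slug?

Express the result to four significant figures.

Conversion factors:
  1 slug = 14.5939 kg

4.433 slug

9.710 kW → 9710 W
398.8 min → 23928 s
E = P × t = 9710 × 23928 = 2.32341×10⁸ J
52.41 MJ/slug → 3.59123×10⁶ J/kg
m = E / e_s = 2.32341×10⁸ / 3.59123×10⁶ = 64.6968 kg
In slug: 64.6968 / 14.5939 = 4.43314 slug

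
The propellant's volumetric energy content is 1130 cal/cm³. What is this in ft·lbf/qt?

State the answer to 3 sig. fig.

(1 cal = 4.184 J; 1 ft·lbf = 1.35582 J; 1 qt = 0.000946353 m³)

1130 cal/cm³ × 4.184 J/cal ÷ 10⁻⁶ m³/cm³ = 4.72792×10⁹ J/m³
4.72792×10⁹ J/m³ ÷ 1.35582 J/ft·lbf × 0.000946353 m³/qt = 3.30006×10⁶ ft·lbf/qt

3.30×10⁶ ft·lbf/qt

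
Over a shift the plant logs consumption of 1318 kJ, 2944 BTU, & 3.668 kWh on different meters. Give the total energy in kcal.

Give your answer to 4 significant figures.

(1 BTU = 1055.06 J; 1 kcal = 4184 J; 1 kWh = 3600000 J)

1318 kJ × 1000 → 1.318×10⁶ J
2944 BTU × 1055.06 → 3.1061×10⁶ J
3.668 kWh × 3600000 → 1.32048×10⁷ J
Combined: 1.318×10⁶ + 3.1061×10⁶ + 1.32048×10⁷ = 1.76289×10⁷ J
In kcal: 1.76289×10⁷ / 4184 = 4213.41 kcal

4213 kcal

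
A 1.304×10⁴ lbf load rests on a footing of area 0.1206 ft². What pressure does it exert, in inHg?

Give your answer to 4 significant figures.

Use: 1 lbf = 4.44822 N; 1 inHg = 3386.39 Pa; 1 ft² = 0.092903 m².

1529 inHg

1.304×10⁴ lbf × 4.44822 → 58004.8 N
0.1206 ft² × 0.092903 → 0.0112041 m²
P = F / A = 58004.8 N / 0.0112041 m² = 5.1771×10⁶ Pa
5.1771×10⁶ Pa ÷ (3386.39 Pa/inHg) = 1528.8 inHg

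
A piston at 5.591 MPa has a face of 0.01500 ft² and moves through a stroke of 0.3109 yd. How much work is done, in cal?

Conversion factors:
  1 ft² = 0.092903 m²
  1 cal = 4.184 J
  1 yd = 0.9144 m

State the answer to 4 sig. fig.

5.591 MPa → 5.591×10⁶ Pa
0.01500 ft² → 0.00139354 m²
F = P × A = 5.591×10⁶ × 0.00139354 = 7791.28 N
0.3109 yd → 0.284287 m
W = F × d = 7791.28 × 0.284287 = 2214.96 J
In cal: 2214.96 / 4.184 = 529.388 cal

529.4 cal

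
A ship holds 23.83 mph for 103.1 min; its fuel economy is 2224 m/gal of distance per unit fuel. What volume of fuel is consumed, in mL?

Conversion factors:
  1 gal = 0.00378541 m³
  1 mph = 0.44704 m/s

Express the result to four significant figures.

23.83 mph → 10.653 m/s
103.1 min → 6186 s
d = v × t = 10.653 × 6186 = 65899.5 m
2224 m/gal → 587519 m/m³
V = d / (distance per unit fuel) = 65899.5 / 587519 = 0.112166 m³
In mL: 0.112166 / 10⁻⁶ = 112166 mL

1.122×10⁵ mL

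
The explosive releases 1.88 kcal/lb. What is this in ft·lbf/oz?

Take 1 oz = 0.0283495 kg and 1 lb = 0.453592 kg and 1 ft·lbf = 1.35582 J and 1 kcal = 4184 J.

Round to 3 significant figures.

1.88 kcal/lb × 4184 J/kcal ÷ 0.453592 kg/lb = 17341.4 J/kg
17341.4 J/kg ÷ 1.35582 J/ft·lbf × 0.0283495 kg/oz = 362.6 ft·lbf/oz

363 ft·lbf/oz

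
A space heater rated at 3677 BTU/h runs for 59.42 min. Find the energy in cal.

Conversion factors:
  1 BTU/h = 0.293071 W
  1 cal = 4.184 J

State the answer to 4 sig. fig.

3677 BTU/h × 0.293071 = 1077.62 W
59.42 min × 60 = 3565.2 s
E = P × t = 1077.62 W × 3565.2 s = 3.84193×10⁶ J
3.84193×10⁶ J ÷ (4.184 J/cal) = 918243 cal

9.182×10⁵ cal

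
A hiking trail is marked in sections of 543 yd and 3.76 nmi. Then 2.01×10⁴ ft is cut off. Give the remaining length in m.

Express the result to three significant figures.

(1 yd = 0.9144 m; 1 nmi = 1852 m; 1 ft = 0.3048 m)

1330 m

543 yd × 0.9144 = 496.519 m
3.76 nmi × 1852 = 6963.52 m
2.01×10⁴ ft × 0.3048 = 6126.48 m
Sum: 496.519 + 6963.52 − 6126.48 = 1333.56 m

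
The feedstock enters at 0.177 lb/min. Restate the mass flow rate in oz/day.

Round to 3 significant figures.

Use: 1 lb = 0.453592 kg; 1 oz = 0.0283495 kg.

4080 oz/day

0.177 lb/min × 0.453592 kg/lb ÷ 60 s/min = 0.0013381 kg/s
0.0013381 kg/s ÷ 0.0283495 kg/oz × 86400 s/day = 4078.09 oz/day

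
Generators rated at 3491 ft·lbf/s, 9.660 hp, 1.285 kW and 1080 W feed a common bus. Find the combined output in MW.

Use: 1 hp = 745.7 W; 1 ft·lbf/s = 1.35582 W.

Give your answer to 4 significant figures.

0.01430 MW

3491 ft·lbf/s × 1.35582 → 4733.17 W
9.660 hp × 745.7 → 7203.46 W
1.285 kW × 1000 → 1285 W
1080 W (already W)
Combined: 4733.17 + 7203.46 + 1285 + 1080 = 14301.6 W
In MW: 14301.6 / 1000000 = 0.0143016 MW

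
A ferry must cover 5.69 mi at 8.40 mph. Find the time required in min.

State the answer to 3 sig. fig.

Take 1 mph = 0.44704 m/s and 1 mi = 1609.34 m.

5.69 mi × 1609.34 = 9157.14 m
8.40 mph × 0.44704 = 3.75514 m/s
t = d / v = 9157.14 m / 3.75514 m/s = 2438.56 s
2438.56 s ÷ (60 s/min) = 40.6427 min

40.6 min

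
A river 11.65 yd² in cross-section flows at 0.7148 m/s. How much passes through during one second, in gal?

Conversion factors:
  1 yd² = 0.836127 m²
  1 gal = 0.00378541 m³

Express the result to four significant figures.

1839 gal

11.65 yd² × 0.836127 → 9.74088 m²
V = v × A × t = 0.7148 m/s × 9.74088 m² × 1 s = 6.96278 m³
6.96278 m³ ÷ (0.00378541 m³/gal) = 1839.37 gal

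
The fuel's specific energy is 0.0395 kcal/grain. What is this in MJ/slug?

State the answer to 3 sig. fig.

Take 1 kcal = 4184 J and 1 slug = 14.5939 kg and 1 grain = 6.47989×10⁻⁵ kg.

37.2 MJ/slug

0.0395 kcal/grain × 4184 J/kcal ÷ 6.47989×10⁻⁵ kg/grain = 2.55048×10⁶ J/kg
2.55048×10⁶ J/kg ÷ 1000000 J/MJ × 14.5939 kg/slug = 37.2215 MJ/slug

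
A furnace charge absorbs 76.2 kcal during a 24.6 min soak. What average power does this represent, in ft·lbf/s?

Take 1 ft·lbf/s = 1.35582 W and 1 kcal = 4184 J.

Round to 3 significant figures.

76.2 kcal × 4184 → 318821 J
24.6 min × 60 → 1476 s
P = E / t = 318821 J / 1476 s = 216.003 W
216.003 W ÷ (1.35582 W/ft·lbf/s) = 159.315 ft·lbf/s

159 ft·lbf/s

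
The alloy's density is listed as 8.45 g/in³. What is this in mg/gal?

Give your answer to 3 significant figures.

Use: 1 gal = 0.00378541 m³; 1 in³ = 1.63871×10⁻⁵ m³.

1.95×10⁶ mg/gal

8.45 g/in³ × 0.001 kg/g ÷ 1.63871×10⁻⁵ m³/in³ = 515.65 kg/m³
515.65 kg/m³ ÷ 10⁻⁶ kg/mg × 0.00378541 m³/gal = 1.95195×10⁶ mg/gal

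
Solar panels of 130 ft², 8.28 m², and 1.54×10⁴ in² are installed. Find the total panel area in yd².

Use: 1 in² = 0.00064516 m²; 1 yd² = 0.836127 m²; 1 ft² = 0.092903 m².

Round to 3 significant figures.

130 ft² × 0.092903 = 12.0774 m²
8.28 m² (already m²)
1.54×10⁴ in² × 0.00064516 = 9.93546 m²
Combined: 12.0774 + 8.28 + 9.93546 = 30.2929 m²
In yd²: 30.2929 / 0.836127 = 36.23 yd²

36.2 yd²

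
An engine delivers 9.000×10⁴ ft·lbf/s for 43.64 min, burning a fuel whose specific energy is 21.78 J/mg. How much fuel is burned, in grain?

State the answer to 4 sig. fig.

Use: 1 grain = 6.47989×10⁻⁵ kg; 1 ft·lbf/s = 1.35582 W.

9.000×10⁴ ft·lbf/s → 122024 W
43.64 min → 2618.4 s
E = P × t = 122024 × 2618.4 = 3.19508×10⁸ J
21.78 J/mg → 2.178×10⁷ J/kg
m = E / e_s = 3.19508×10⁸ / 2.178×10⁷ = 14.6698 kg
In grain: 14.6698 / 6.47989×10⁻⁵ = 226390 grain

2.264×10⁵ grain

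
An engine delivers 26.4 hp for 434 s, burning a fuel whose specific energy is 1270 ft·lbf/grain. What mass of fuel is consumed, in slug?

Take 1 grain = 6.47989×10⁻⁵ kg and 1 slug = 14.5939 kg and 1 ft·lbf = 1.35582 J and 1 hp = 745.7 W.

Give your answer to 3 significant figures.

0.0220 slug

26.4 hp → 19686.5 W
E = P × t = 19686.5 × 434 = 8.54394×10⁶ J
1270 ft·lbf/grain → 2.65728×10⁷ J/kg
m = E / e_s = 8.54394×10⁶ / 2.65728×10⁷ = 0.32153 kg
In slug: 0.32153 / 14.5939 = 0.0220318 slug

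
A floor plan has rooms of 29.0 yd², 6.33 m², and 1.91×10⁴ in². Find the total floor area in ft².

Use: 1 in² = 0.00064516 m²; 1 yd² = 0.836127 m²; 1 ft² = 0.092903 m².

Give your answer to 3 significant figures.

462 ft²

29.0 yd² × 0.836127 → 24.2477 m²
6.33 m² (already m²)
1.91×10⁴ in² × 0.00064516 → 12.3226 m²
Total: 24.2477 + 6.33 + 12.3226 = 42.9003 m²
In ft²: 42.9003 / 0.092903 = 461.775 ft²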